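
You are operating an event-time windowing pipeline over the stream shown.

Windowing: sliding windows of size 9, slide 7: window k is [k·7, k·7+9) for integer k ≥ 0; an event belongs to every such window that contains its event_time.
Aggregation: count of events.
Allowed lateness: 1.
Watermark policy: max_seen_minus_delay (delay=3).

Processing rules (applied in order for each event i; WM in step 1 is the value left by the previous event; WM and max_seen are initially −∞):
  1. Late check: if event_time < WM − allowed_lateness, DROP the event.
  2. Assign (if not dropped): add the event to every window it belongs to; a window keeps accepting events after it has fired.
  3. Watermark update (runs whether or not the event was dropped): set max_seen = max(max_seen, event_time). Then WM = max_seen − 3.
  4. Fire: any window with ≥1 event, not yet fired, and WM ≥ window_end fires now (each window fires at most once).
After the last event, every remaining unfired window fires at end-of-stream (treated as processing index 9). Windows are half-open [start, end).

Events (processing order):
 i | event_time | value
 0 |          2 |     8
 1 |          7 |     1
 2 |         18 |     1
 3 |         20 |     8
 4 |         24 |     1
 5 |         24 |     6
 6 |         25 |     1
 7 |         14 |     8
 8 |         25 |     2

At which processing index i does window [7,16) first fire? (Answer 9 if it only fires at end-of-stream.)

3

i=0 t=2 v=8: → [0,9); WM=-1
i=1 t=7 v=1: → [7,16),[0,9); WM=4
i=2 t=18 v=1: → [14,23); WM=15; [0,9) fires=2
i=3 t=20 v=8: → [14,23); WM=17; [7,16) fires=1
i=4 t=24 v=1: → [21,30); WM=21
i=5 t=24 v=6: → [21,30); WM=21
i=6 t=25 v=1: → [21,30); WM=22
i=7 t=14 v=8: DROP (t<22-1); WM=22
i=8 t=25 v=2: → [21,30); WM=22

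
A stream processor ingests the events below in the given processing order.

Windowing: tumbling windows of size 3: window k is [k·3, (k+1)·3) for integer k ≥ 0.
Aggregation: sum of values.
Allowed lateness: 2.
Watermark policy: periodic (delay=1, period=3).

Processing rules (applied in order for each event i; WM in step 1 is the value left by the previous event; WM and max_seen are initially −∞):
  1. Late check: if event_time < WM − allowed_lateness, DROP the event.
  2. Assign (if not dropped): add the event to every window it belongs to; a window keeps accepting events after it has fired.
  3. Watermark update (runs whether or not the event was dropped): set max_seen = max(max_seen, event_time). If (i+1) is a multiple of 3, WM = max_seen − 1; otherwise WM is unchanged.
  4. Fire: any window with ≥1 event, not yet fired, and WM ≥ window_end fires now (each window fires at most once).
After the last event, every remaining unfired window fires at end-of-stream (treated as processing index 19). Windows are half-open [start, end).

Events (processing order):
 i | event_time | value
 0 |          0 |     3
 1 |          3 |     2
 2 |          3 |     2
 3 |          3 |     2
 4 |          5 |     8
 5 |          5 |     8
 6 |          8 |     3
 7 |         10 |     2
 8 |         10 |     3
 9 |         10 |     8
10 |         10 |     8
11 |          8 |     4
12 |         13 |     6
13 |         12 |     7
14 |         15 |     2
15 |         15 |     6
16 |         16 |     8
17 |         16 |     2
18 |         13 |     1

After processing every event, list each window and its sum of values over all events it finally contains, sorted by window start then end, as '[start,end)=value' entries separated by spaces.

[0,3)=3 [3,6)=22 [6,9)=7 [9,12)=21 [12,15)=14 [15,18)=18

i=0 t=0 v=3: → [0,3); WM=−∞
i=1 t=3 v=2: → [3,6); WM=−∞
i=2 t=3 v=2: → [3,6); WM=2
i=3 t=3 v=2: → [3,6); WM=2
i=4 t=5 v=8: → [3,6); WM=2
i=5 t=5 v=8: → [3,6); WM=4; [0,3) fires=3
i=6 t=8 v=3: → [6,9); WM=4
i=7 t=10 v=2: → [9,12); WM=4
i=8 t=10 v=3: → [9,12); WM=9; [3,6) fires=22 [6,9) fires=3
i=9 t=10 v=8: → [9,12); WM=9
i=10 t=10 v=8: → [9,12); WM=9
i=11 t=8 v=4: → [6,9); WM=9
i=12 t=13 v=6: → [12,15); WM=9
i=13 t=12 v=7: → [12,15); WM=9
i=14 t=15 v=2: → [15,18); WM=14; [9,12) fires=21
i=15 t=15 v=6: → [15,18); WM=14
i=16 t=16 v=8: → [15,18); WM=14
i=17 t=16 v=2: → [15,18); WM=15; [12,15) fires=13
i=18 t=13 v=1: → [12,15); WM=15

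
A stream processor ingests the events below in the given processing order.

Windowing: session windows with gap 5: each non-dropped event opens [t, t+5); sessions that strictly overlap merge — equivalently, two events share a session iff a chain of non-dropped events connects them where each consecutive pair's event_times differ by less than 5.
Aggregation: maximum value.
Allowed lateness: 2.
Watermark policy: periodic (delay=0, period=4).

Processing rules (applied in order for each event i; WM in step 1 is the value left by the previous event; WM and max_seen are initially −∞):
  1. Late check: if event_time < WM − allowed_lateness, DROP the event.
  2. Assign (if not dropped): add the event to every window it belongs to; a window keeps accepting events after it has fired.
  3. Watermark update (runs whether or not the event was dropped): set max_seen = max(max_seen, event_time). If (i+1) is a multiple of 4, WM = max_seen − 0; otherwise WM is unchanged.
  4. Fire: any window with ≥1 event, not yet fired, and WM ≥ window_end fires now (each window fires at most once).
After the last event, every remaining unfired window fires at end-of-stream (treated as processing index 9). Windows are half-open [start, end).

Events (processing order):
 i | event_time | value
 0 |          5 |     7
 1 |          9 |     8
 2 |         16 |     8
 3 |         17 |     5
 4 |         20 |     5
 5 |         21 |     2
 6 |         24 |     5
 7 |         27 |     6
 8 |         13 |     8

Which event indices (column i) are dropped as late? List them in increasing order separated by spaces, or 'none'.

i=0 t=5 v=7: → [5,10); WM=−∞
i=1 t=9 v=8: → [5,14); WM=−∞
i=2 t=16 v=8: → [16,21); WM=−∞
i=3 t=17 v=5: → [16,22); WM=17
i=4 t=20 v=5: → [16,25); WM=17
i=5 t=21 v=2: → [16,26); WM=17
i=6 t=24 v=5: → [16,29); WM=17
i=7 t=27 v=6: → [16,32); WM=27
i=8 t=13 v=8: DROP (t<27-2); WM=27

8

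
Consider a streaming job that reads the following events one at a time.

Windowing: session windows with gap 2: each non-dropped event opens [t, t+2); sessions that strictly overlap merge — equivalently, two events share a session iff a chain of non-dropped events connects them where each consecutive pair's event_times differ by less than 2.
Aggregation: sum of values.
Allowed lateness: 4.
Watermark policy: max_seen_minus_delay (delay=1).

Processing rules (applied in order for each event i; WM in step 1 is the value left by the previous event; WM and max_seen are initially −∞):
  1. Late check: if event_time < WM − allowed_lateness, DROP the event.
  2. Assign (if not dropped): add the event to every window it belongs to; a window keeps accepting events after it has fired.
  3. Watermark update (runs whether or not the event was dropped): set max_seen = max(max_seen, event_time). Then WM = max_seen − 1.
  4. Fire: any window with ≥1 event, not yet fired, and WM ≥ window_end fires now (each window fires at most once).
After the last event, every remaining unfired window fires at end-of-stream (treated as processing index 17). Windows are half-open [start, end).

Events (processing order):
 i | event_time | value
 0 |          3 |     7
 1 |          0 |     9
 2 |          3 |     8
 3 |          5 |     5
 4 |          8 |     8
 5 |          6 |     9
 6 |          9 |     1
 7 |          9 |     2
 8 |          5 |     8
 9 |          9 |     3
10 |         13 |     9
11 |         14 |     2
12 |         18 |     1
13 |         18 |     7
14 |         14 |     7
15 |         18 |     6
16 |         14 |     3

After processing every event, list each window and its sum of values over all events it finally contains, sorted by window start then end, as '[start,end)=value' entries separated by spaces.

[0,2)=9 [3,5)=15 [5,8)=22 [8,11)=14 [13,16)=21 [18,20)=14

i=0 t=3 v=7: → [3,5); WM=2
i=1 t=0 v=9: → [0,2); WM=2
i=2 t=3 v=8: → [3,5); WM=2
i=3 t=5 v=5: → [5,7); WM=4
i=4 t=8 v=8: → [8,10); WM=7
i=5 t=6 v=9: → [5,8); WM=7
i=6 t=9 v=1: → [8,11); WM=8
i=7 t=9 v=2: → [8,11); WM=8
i=8 t=5 v=8: → [5,8); WM=8
i=9 t=9 v=3: → [8,11); WM=8
i=10 t=13 v=9: → [13,15); WM=12
i=11 t=14 v=2: → [13,16); WM=13
i=12 t=18 v=1: → [18,20); WM=17
i=13 t=18 v=7: → [18,20); WM=17
i=14 t=14 v=7: → [13,16); WM=17
i=15 t=18 v=6: → [18,20); WM=17
i=16 t=14 v=3: → [13,16); WM=17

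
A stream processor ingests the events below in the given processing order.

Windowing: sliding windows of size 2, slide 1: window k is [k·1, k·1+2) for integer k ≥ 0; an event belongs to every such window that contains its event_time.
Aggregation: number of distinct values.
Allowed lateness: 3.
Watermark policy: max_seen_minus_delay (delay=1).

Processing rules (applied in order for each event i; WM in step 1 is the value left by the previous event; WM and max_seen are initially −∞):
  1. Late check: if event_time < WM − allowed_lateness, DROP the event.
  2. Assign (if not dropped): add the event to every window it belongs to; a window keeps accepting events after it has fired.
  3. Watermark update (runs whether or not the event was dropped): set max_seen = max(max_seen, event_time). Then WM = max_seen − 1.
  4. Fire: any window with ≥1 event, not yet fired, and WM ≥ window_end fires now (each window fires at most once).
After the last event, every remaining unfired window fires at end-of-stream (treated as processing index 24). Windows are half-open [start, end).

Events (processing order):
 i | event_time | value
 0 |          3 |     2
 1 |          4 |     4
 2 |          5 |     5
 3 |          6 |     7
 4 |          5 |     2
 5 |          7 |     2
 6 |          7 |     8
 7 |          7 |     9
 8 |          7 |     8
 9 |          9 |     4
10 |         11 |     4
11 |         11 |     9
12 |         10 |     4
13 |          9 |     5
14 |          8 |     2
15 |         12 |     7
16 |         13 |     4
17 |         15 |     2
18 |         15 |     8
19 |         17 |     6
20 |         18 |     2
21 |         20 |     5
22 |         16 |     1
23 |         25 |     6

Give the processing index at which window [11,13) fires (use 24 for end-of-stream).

17

i=0 t=3 v=2: → [3,5),[2,4); WM=2
i=1 t=4 v=4: → [4,6),[3,5); WM=3
i=2 t=5 v=5: → [5,7),[4,6); WM=4; [2,4) fires=1
i=3 t=6 v=7: → [6,8),[5,7); WM=5; [3,5) fires=2
i=4 t=5 v=2: → [5,7),[4,6); WM=5
i=5 t=7 v=2: → [7,9),[6,8); WM=6; [4,6) fires=3
i=6 t=7 v=8: → [7,9),[6,8); WM=6
i=7 t=7 v=9: → [7,9),[6,8); WM=6
i=8 t=7 v=8: → [7,9),[6,8); WM=6
i=9 t=9 v=4: → [9,11),[8,10); WM=8; [5,7) fires=3 [6,8) fires=4
i=10 t=11 v=4: → [11,13),[10,12); WM=10; [7,9) fires=3 [8,10) fires=1
i=11 t=11 v=9: → [11,13),[10,12); WM=10
i=12 t=10 v=4: → [10,12),[9,11); WM=10
i=13 t=9 v=5: → [9,11),[8,10); WM=10
i=14 t=8 v=2: → [8,10),[7,9); WM=10
i=15 t=12 v=7: → [12,14),[11,13); WM=11; [9,11) fires=2
i=16 t=13 v=4: → [13,15),[12,14); WM=12; [10,12) fires=2
i=17 t=15 v=2: → [15,17),[14,16); WM=14; [11,13) fires=3 [12,14) fires=2
i=18 t=15 v=8: → [15,17),[14,16); WM=14
i=19 t=17 v=6: → [17,19),[16,18); WM=16; [13,15) fires=1 [14,16) fires=2
i=20 t=18 v=2: → [18,20),[17,19); WM=17; [15,17) fires=2
i=21 t=20 v=5: → [20,22),[19,21); WM=19; [16,18) fires=1 [17,19) fires=2
i=22 t=16 v=1: → [16,18),[15,17); WM=19
i=23 t=25 v=6: → [25,27),[24,26); WM=24; [18,20) fires=1 [19,21) fires=1 [20,22) fires=1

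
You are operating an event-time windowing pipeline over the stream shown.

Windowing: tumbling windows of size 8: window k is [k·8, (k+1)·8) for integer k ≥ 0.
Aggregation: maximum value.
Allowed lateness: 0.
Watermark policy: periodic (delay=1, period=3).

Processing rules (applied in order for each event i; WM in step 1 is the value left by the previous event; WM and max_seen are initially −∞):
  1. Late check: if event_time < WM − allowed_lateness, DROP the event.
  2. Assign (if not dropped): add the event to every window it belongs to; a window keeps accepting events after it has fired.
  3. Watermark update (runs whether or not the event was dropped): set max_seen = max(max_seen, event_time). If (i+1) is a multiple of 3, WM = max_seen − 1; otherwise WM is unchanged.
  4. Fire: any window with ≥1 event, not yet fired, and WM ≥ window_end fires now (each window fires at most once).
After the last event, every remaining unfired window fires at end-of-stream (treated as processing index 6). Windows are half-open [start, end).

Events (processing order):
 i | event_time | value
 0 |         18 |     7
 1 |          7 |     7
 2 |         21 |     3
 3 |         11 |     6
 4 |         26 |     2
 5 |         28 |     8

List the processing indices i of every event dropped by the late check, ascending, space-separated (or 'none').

i=0 t=18 v=7: → [16,24); WM=−∞
i=1 t=7 v=7: → [0,8); WM=−∞
i=2 t=21 v=3: → [16,24); WM=20; [0,8) fires=7
i=3 t=11 v=6: DROP (t<20-0); WM=20
i=4 t=26 v=2: → [24,32); WM=20
i=5 t=28 v=8: → [24,32); WM=27; [16,24) fires=7

3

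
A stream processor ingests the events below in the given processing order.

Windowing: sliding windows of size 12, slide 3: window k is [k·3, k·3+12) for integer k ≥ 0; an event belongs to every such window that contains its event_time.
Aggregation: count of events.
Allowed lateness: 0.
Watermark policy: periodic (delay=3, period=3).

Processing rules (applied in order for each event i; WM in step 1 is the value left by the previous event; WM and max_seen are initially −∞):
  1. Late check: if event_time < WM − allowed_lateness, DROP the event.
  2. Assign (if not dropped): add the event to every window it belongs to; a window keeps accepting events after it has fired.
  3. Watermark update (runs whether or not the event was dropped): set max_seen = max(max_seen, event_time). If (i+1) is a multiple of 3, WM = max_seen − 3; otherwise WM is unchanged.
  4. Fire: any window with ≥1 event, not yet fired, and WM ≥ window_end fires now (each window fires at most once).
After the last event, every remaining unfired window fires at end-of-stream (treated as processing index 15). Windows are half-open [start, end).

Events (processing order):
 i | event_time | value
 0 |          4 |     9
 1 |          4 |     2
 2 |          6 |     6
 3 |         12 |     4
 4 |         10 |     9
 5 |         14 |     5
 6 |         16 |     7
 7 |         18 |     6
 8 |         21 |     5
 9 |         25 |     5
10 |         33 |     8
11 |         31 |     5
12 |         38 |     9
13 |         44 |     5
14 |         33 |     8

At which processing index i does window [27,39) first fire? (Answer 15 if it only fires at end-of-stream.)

i=0 t=4 v=9: → [3,15),[0,12); WM=−∞
i=1 t=4 v=2: → [3,15),[0,12); WM=−∞
i=2 t=6 v=6: → [6,18),[3,15),[0,12); WM=3
i=3 t=12 v=4: → [12,24),[9,21),[6,18),[3,15); WM=3
i=4 t=10 v=9: → [9,21),[6,18),[3,15),[0,12); WM=3
i=5 t=14 v=5: → [12,24),[9,21),[6,18),[3,15); WM=11
i=6 t=16 v=7: → [15,27),[12,24),[9,21),[6,18); WM=11
i=7 t=18 v=6: → [18,30),[15,27),[12,24),[9,21); WM=11
i=8 t=21 v=5: → [21,33),[18,30),[15,27),[12,24); WM=18; [0,12) fires=4 [3,15) fires=6 [6,18) fires=5
i=9 t=25 v=5: → [24,36),[21,33),[18,30),[15,27); WM=18
i=10 t=33 v=8: → [33,45),[30,42),[27,39),[24,36); WM=18
i=11 t=31 v=5: → [30,42),[27,39),[24,36),[21,33); WM=30; [9,21) fires=5 [12,24) fires=5 [15,27) fires=4 [18,30) fires=3
i=12 t=38 v=9: → [36,48),[33,45),[30,42),[27,39); WM=30
i=13 t=44 v=5: → [42,54),[39,51),[36,48),[33,45); WM=30
i=14 t=33 v=8: → [33,45),[30,42),[27,39),[24,36); WM=41; [21,33) fires=3 [24,36) fires=4 [27,39) fires=4

14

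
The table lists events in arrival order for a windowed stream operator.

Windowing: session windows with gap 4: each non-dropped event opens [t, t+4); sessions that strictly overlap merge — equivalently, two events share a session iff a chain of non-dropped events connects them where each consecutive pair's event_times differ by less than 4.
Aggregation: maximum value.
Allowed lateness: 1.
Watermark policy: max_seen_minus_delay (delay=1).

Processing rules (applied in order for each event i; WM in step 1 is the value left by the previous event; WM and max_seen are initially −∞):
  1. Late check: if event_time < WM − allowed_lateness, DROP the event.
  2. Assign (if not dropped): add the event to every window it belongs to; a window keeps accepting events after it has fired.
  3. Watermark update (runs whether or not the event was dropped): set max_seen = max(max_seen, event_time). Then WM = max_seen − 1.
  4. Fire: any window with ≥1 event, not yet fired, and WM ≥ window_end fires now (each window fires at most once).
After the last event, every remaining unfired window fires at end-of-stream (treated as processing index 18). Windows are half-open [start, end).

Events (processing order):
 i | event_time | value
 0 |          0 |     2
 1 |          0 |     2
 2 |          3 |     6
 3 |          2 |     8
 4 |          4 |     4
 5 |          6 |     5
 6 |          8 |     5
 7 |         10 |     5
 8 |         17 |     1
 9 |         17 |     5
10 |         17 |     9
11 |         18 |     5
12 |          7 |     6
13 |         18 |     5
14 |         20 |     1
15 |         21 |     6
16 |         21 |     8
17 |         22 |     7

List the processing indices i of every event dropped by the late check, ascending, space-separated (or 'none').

i=0 t=0 v=2: → [0,4); WM=-1
i=1 t=0 v=2: → [0,4); WM=-1
i=2 t=3 v=6: → [0,7); WM=2
i=3 t=2 v=8: → [0,7); WM=2
i=4 t=4 v=4: → [0,8); WM=3
i=5 t=6 v=5: → [0,10); WM=5
i=6 t=8 v=5: → [0,12); WM=7
i=7 t=10 v=5: → [0,14); WM=9
i=8 t=17 v=1: → [17,21); WM=16
i=9 t=17 v=5: → [17,21); WM=16
i=10 t=17 v=9: → [17,21); WM=16
i=11 t=18 v=5: → [17,22); WM=17
i=12 t=7 v=6: DROP (t<17-1); WM=17
i=13 t=18 v=5: → [17,22); WM=17
i=14 t=20 v=1: → [17,24); WM=19
i=15 t=21 v=6: → [17,25); WM=20
i=16 t=21 v=8: → [17,25); WM=20
i=17 t=22 v=7: → [17,26); WM=21

12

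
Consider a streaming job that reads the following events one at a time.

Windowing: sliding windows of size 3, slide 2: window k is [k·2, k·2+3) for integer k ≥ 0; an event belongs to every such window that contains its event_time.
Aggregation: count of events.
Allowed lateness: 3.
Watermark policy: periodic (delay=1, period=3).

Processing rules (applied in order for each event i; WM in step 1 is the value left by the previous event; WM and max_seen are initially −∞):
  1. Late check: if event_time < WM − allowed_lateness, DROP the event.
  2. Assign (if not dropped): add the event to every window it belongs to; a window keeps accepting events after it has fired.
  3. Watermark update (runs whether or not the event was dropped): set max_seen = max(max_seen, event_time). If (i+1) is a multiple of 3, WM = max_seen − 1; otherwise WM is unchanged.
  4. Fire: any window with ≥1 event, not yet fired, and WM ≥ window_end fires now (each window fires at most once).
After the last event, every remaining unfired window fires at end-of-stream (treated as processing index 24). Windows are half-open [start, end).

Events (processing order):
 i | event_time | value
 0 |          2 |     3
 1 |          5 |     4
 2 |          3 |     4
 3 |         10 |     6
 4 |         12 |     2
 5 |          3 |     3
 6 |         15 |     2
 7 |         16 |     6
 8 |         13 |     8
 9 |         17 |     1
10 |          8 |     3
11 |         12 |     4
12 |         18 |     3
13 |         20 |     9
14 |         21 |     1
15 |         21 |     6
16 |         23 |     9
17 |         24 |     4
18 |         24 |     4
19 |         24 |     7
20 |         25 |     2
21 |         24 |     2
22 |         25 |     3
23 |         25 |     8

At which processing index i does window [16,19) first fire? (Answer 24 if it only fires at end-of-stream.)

14

i=0 t=2 v=3: → [2,5),[0,3); WM=−∞
i=1 t=5 v=4: → [4,7); WM=−∞
i=2 t=3 v=4: → [2,5); WM=4; [0,3) fires=1
i=3 t=10 v=6: → [10,13),[8,11); WM=4
i=4 t=12 v=2: → [12,15),[10,13); WM=4
i=5 t=3 v=3: → [2,5); WM=11; [2,5) fires=3 [4,7) fires=1 [8,11) fires=1
i=6 t=15 v=2: → [14,17); WM=11
i=7 t=16 v=6: → [16,19),[14,17); WM=11
i=8 t=13 v=8: → [12,15); WM=15; [10,13) fires=2 [12,15) fires=2
i=9 t=17 v=1: → [16,19); WM=15
i=10 t=8 v=3: DROP (t<15-3); WM=15
i=11 t=12 v=4: → [12,15),[10,13); WM=16
i=12 t=18 v=3: → [18,21),[16,19); WM=16
i=13 t=20 v=9: → [20,23),[18,21); WM=16
i=14 t=21 v=1: → [20,23); WM=20; [14,17) fires=2 [16,19) fires=3
i=15 t=21 v=6: → [20,23); WM=20
i=16 t=23 v=9: → [22,25); WM=20
i=17 t=24 v=4: → [24,27),[22,25); WM=23; [18,21) fires=2 [20,23) fires=3
i=18 t=24 v=4: → [24,27),[22,25); WM=23
i=19 t=24 v=7: → [24,27),[22,25); WM=23
i=20 t=25 v=2: → [24,27); WM=24
i=21 t=24 v=2: → [24,27),[22,25); WM=24
i=22 t=25 v=3: → [24,27); WM=24
i=23 t=25 v=8: → [24,27); WM=24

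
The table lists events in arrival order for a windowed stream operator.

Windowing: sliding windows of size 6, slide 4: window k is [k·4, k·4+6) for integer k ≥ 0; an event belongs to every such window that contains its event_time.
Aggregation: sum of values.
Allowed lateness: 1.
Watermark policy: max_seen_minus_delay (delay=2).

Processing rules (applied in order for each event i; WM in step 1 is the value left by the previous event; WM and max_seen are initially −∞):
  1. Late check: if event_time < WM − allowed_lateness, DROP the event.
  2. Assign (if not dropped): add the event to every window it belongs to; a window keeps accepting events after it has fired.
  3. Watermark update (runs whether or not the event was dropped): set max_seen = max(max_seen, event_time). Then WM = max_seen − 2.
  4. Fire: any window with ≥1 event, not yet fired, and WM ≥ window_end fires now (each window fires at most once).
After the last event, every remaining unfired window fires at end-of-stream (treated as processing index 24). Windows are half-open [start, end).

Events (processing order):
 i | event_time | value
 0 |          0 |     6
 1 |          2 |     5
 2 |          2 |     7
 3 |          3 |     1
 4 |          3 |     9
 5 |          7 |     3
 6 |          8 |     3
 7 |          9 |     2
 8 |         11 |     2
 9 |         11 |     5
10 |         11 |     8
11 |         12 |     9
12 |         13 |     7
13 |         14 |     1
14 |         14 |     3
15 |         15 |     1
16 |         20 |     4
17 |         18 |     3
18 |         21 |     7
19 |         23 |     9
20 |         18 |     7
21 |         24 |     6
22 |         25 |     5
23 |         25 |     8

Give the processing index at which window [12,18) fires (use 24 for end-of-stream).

16

i=0 t=0 v=6: → [0,6); WM=-2
i=1 t=2 v=5: → [0,6); WM=0
i=2 t=2 v=7: → [0,6); WM=0
i=3 t=3 v=1: → [0,6); WM=1
i=4 t=3 v=9: → [0,6); WM=1
i=5 t=7 v=3: → [4,10); WM=5
i=6 t=8 v=3: → [8,14),[4,10); WM=6; [0,6) fires=28
i=7 t=9 v=2: → [8,14),[4,10); WM=7
i=8 t=11 v=2: → [8,14); WM=9
i=9 t=11 v=5: → [8,14); WM=9
i=10 t=11 v=8: → [8,14); WM=9
i=11 t=12 v=9: → [12,18),[8,14); WM=10; [4,10) fires=8
i=12 t=13 v=7: → [12,18),[8,14); WM=11
i=13 t=14 v=1: → [12,18); WM=12
i=14 t=14 v=3: → [12,18); WM=12
i=15 t=15 v=1: → [12,18); WM=13
i=16 t=20 v=4: → [20,26),[16,22); WM=18; [8,14) fires=36 [12,18) fires=21
i=17 t=18 v=3: → [16,22); WM=18
i=18 t=21 v=7: → [20,26),[16,22); WM=19
i=19 t=23 v=9: → [20,26); WM=21
i=20 t=18 v=7: DROP (t<21-1); WM=21
i=21 t=24 v=6: → [24,30),[20,26); WM=22; [16,22) fires=14
i=22 t=25 v=5: → [24,30),[20,26); WM=23
i=23 t=25 v=8: → [24,30),[20,26); WM=23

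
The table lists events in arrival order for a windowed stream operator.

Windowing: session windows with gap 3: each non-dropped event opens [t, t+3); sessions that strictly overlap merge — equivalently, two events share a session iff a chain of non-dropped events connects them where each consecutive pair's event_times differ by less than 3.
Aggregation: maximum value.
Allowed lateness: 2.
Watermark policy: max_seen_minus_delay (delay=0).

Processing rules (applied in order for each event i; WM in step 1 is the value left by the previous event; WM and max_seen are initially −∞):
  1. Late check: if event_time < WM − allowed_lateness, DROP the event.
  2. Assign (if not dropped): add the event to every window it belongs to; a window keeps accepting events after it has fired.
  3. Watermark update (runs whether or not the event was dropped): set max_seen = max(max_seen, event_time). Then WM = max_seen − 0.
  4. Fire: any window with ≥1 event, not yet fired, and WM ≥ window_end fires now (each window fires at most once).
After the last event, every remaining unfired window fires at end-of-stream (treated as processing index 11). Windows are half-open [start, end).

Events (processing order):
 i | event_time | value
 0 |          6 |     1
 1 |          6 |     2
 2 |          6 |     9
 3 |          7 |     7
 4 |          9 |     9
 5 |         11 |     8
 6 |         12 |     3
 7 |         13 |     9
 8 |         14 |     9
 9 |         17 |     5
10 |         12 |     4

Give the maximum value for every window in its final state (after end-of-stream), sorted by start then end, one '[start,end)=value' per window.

[6,17)=9 [17,20)=5

i=0 t=6 v=1: → [6,9); WM=6
i=1 t=6 v=2: → [6,9); WM=6
i=2 t=6 v=9: → [6,9); WM=6
i=3 t=7 v=7: → [6,10); WM=7
i=4 t=9 v=9: → [6,12); WM=9
i=5 t=11 v=8: → [6,14); WM=11
i=6 t=12 v=3: → [6,15); WM=12
i=7 t=13 v=9: → [6,16); WM=13
i=8 t=14 v=9: → [6,17); WM=14
i=9 t=17 v=5: → [17,20); WM=17
i=10 t=12 v=4: DROP (t<17-2); WM=17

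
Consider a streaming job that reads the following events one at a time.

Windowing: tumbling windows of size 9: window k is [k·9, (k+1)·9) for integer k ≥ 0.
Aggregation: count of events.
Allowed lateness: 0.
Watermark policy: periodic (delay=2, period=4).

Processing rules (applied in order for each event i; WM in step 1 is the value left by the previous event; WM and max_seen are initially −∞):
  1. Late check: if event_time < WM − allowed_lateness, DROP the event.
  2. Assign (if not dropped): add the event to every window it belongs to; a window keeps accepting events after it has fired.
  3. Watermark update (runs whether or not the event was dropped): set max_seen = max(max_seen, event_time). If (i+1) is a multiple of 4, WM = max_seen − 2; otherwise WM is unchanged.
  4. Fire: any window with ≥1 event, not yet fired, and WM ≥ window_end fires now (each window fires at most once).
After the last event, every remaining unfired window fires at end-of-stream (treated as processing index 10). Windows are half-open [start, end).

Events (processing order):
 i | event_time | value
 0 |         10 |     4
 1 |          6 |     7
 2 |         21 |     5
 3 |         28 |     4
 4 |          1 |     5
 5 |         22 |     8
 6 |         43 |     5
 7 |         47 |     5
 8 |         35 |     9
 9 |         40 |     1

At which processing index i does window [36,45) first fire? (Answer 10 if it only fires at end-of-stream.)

7

i=0 t=10 v=4: → [9,18); WM=−∞
i=1 t=6 v=7: → [0,9); WM=−∞
i=2 t=21 v=5: → [18,27); WM=−∞
i=3 t=28 v=4: → [27,36); WM=26; [0,9) fires=1 [9,18) fires=1
i=4 t=1 v=5: DROP (t<26-0); WM=26
i=5 t=22 v=8: DROP (t<26-0); WM=26
i=6 t=43 v=5: → [36,45); WM=26
i=7 t=47 v=5: → [45,54); WM=45; [18,27) fires=1 [27,36) fires=1 [36,45) fires=1
i=8 t=35 v=9: DROP (t<45-0); WM=45
i=9 t=40 v=1: DROP (t<45-0); WM=45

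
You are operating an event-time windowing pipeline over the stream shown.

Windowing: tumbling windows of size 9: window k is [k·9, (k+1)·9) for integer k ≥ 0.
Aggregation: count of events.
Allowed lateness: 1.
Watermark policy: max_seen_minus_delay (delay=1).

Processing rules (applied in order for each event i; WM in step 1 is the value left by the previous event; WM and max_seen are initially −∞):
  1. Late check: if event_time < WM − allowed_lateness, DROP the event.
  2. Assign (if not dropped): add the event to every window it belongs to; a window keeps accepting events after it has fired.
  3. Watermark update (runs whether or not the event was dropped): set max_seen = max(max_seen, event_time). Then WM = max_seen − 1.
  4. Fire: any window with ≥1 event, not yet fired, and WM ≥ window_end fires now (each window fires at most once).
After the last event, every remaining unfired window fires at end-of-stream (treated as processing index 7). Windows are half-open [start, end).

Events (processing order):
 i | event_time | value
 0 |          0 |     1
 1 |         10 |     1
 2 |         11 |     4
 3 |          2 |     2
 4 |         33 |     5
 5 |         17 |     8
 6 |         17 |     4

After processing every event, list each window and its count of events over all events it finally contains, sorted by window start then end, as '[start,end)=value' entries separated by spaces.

[0,9)=1 [9,18)=2 [27,36)=1

i=0 t=0 v=1: → [0,9); WM=-1
i=1 t=10 v=1: → [9,18); WM=9; [0,9) fires=1
i=2 t=11 v=4: → [9,18); WM=10
i=3 t=2 v=2: DROP (t<10-1); WM=10
i=4 t=33 v=5: → [27,36); WM=32; [9,18) fires=2
i=5 t=17 v=8: DROP (t<32-1); WM=32
i=6 t=17 v=4: DROP (t<32-1); WM=32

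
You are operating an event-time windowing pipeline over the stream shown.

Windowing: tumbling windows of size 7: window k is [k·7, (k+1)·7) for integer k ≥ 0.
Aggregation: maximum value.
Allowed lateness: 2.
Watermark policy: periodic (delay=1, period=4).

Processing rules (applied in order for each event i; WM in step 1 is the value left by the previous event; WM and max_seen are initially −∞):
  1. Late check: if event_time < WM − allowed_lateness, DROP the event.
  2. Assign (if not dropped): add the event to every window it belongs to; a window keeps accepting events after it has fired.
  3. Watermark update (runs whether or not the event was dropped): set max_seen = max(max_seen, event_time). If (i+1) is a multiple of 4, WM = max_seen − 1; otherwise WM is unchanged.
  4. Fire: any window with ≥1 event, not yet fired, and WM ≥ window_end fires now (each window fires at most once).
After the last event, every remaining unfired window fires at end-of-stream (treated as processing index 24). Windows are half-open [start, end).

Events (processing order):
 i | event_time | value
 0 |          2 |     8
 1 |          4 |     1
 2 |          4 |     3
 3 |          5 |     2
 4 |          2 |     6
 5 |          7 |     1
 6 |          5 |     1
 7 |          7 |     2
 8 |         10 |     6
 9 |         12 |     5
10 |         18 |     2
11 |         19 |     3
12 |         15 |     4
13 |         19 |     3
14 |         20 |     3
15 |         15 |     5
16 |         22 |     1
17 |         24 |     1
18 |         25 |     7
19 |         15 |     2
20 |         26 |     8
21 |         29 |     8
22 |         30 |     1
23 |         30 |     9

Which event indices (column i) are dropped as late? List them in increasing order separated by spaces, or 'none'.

12 15 19

i=0 t=2 v=8: → [0,7); WM=−∞
i=1 t=4 v=1: → [0,7); WM=−∞
i=2 t=4 v=3: → [0,7); WM=−∞
i=3 t=5 v=2: → [0,7); WM=4
i=4 t=2 v=6: → [0,7); WM=4
i=5 t=7 v=1: → [7,14); WM=4
i=6 t=5 v=1: → [0,7); WM=4
i=7 t=7 v=2: → [7,14); WM=6
i=8 t=10 v=6: → [7,14); WM=6
i=9 t=12 v=5: → [7,14); WM=6
i=10 t=18 v=2: → [14,21); WM=6
i=11 t=19 v=3: → [14,21); WM=18; [0,7) fires=8 [7,14) fires=6
i=12 t=15 v=4: DROP (t<18-2); WM=18
i=13 t=19 v=3: → [14,21); WM=18
i=14 t=20 v=3: → [14,21); WM=18
i=15 t=15 v=5: DROP (t<18-2); WM=19
i=16 t=22 v=1: → [21,28); WM=19
i=17 t=24 v=1: → [21,28); WM=19
i=18 t=25 v=7: → [21,28); WM=19
i=19 t=15 v=2: DROP (t<19-2); WM=24; [14,21) fires=3
i=20 t=26 v=8: → [21,28); WM=24
i=21 t=29 v=8: → [28,35); WM=24
i=22 t=30 v=1: → [28,35); WM=24
i=23 t=30 v=9: → [28,35); WM=29; [21,28) fires=8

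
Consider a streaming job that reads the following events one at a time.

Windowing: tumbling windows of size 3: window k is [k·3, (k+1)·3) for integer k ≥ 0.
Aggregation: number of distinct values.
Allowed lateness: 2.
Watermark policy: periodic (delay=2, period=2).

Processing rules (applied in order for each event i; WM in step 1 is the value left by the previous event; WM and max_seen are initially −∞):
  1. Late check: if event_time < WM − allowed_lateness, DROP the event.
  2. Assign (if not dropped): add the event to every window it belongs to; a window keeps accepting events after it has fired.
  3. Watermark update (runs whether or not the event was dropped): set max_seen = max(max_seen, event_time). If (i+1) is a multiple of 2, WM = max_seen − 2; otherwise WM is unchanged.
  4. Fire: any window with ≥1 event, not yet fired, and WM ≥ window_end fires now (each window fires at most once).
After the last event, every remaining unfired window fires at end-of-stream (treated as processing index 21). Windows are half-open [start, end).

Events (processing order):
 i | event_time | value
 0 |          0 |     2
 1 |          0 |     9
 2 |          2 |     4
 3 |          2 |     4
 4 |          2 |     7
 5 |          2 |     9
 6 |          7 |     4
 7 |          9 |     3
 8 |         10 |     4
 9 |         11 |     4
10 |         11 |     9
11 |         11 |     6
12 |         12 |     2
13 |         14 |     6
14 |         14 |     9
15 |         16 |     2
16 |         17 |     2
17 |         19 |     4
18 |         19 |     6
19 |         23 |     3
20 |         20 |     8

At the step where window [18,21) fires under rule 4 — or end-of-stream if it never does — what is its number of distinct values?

2

i=0 t=0 v=2: → [0,3); WM=−∞
i=1 t=0 v=9: → [0,3); WM=-2
i=2 t=2 v=4: → [0,3); WM=-2
i=3 t=2 v=4: → [0,3); WM=0
i=4 t=2 v=7: → [0,3); WM=0
i=5 t=2 v=9: → [0,3); WM=0
i=6 t=7 v=4: → [6,9); WM=0
i=7 t=9 v=3: → [9,12); WM=7; [0,3) fires=4
i=8 t=10 v=4: → [9,12); WM=7
i=9 t=11 v=4: → [9,12); WM=9; [6,9) fires=1
i=10 t=11 v=9: → [9,12); WM=9
i=11 t=11 v=6: → [9,12); WM=9
i=12 t=12 v=2: → [12,15); WM=9
i=13 t=14 v=6: → [12,15); WM=12; [9,12) fires=4
i=14 t=14 v=9: → [12,15); WM=12
i=15 t=16 v=2: → [15,18); WM=14
i=16 t=17 v=2: → [15,18); WM=14
i=17 t=19 v=4: → [18,21); WM=17; [12,15) fires=3
i=18 t=19 v=6: → [18,21); WM=17
i=19 t=23 v=3: → [21,24); WM=21; [15,18) fires=1 [18,21) fires=2
i=20 t=20 v=8: → [18,21); WM=21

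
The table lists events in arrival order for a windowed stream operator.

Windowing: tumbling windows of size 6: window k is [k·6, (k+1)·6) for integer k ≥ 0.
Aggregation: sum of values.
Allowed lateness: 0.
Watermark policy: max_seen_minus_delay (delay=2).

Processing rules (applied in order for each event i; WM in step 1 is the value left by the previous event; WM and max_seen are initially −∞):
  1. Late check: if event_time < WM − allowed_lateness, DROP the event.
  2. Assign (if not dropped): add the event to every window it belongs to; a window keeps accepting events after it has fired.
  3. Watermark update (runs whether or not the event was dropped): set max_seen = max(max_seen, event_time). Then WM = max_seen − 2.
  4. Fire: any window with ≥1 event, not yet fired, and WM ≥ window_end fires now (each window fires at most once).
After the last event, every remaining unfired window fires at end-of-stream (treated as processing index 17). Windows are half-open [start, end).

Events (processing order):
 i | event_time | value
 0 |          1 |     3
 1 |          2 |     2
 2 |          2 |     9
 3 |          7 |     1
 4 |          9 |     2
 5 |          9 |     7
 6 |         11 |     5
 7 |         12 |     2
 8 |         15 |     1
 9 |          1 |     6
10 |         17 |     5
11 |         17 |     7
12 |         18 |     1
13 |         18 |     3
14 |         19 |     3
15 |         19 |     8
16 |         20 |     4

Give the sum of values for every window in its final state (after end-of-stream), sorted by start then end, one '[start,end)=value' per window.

i=0 t=1 v=3: → [0,6); WM=-1
i=1 t=2 v=2: → [0,6); WM=0
i=2 t=2 v=9: → [0,6); WM=0
i=3 t=7 v=1: → [6,12); WM=5
i=4 t=9 v=2: → [6,12); WM=7; [0,6) fires=14
i=5 t=9 v=7: → [6,12); WM=7
i=6 t=11 v=5: → [6,12); WM=9
i=7 t=12 v=2: → [12,18); WM=10
i=8 t=15 v=1: → [12,18); WM=13; [6,12) fires=15
i=9 t=1 v=6: DROP (t<13-0); WM=13
i=10 t=17 v=5: → [12,18); WM=15
i=11 t=17 v=7: → [12,18); WM=15
i=12 t=18 v=1: → [18,24); WM=16
i=13 t=18 v=3: → [18,24); WM=16
i=14 t=19 v=3: → [18,24); WM=17
i=15 t=19 v=8: → [18,24); WM=17
i=16 t=20 v=4: → [18,24); WM=18; [12,18) fires=15

[0,6)=14 [6,12)=15 [12,18)=15 [18,24)=19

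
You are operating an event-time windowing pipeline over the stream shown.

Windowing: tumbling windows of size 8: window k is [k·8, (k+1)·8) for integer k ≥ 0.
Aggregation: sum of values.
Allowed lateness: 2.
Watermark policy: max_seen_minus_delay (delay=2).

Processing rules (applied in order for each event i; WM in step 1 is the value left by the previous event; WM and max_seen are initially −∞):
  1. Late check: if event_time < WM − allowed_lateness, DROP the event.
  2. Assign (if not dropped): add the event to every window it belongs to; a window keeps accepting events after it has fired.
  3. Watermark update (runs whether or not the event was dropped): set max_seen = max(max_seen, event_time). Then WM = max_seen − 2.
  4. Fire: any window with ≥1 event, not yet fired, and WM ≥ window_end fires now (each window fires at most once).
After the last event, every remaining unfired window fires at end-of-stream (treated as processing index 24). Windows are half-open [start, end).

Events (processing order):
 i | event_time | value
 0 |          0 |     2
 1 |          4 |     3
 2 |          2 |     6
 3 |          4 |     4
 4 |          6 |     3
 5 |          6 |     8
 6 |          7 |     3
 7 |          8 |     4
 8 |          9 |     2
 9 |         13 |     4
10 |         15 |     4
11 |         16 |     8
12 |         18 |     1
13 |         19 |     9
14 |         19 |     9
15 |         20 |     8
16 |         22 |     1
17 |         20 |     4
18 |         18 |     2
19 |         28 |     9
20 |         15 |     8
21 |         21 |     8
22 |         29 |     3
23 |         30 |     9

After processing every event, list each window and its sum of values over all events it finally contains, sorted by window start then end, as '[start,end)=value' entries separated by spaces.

i=0 t=0 v=2: → [0,8); WM=-2
i=1 t=4 v=3: → [0,8); WM=2
i=2 t=2 v=6: → [0,8); WM=2
i=3 t=4 v=4: → [0,8); WM=2
i=4 t=6 v=3: → [0,8); WM=4
i=5 t=6 v=8: → [0,8); WM=4
i=6 t=7 v=3: → [0,8); WM=5
i=7 t=8 v=4: → [8,16); WM=6
i=8 t=9 v=2: → [8,16); WM=7
i=9 t=13 v=4: → [8,16); WM=11; [0,8) fires=29
i=10 t=15 v=4: → [8,16); WM=13
i=11 t=16 v=8: → [16,24); WM=14
i=12 t=18 v=1: → [16,24); WM=16; [8,16) fires=14
i=13 t=19 v=9: → [16,24); WM=17
i=14 t=19 v=9: → [16,24); WM=17
i=15 t=20 v=8: → [16,24); WM=18
i=16 t=22 v=1: → [16,24); WM=20
i=17 t=20 v=4: → [16,24); WM=20
i=18 t=18 v=2: → [16,24); WM=20
i=19 t=28 v=9: → [24,32); WM=26; [16,24) fires=42
i=20 t=15 v=8: DROP (t<26-2); WM=26
i=21 t=21 v=8: DROP (t<26-2); WM=26
i=22 t=29 v=3: → [24,32); WM=27
i=23 t=30 v=9: → [24,32); WM=28

[0,8)=29 [8,16)=14 [16,24)=42 [24,32)=21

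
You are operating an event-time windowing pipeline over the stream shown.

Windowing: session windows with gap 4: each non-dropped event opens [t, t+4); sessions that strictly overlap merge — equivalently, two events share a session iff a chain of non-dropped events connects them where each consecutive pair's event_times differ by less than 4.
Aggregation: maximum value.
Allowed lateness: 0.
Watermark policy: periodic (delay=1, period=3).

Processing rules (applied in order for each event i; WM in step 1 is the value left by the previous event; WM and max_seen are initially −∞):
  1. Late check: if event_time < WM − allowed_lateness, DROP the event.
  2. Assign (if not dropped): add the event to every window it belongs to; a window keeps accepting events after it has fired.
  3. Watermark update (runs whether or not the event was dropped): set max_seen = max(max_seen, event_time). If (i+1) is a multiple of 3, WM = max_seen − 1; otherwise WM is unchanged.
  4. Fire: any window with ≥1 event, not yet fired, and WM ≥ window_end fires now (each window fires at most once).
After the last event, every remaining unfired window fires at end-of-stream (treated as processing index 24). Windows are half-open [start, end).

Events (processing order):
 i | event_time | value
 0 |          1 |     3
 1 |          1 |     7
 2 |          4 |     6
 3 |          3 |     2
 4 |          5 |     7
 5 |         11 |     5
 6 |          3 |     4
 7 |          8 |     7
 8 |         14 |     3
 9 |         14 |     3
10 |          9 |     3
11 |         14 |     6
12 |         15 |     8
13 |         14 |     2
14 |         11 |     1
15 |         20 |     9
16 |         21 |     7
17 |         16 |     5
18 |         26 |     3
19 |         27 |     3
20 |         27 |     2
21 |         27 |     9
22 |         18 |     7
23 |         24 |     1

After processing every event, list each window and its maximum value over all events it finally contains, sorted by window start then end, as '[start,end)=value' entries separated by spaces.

i=0 t=1 v=3: → [1,5); WM=−∞
i=1 t=1 v=7: → [1,5); WM=−∞
i=2 t=4 v=6: → [1,8); WM=3
i=3 t=3 v=2: → [1,8); WM=3
i=4 t=5 v=7: → [1,9); WM=3
i=5 t=11 v=5: → [11,15); WM=10
i=6 t=3 v=4: DROP (t<10-0); WM=10
i=7 t=8 v=7: DROP (t<10-0); WM=10
i=8 t=14 v=3: → [11,18); WM=13
i=9 t=14 v=3: → [11,18); WM=13
i=10 t=9 v=3: DROP (t<13-0); WM=13
i=11 t=14 v=6: → [11,18); WM=13
i=12 t=15 v=8: → [11,19); WM=13
i=13 t=14 v=2: → [11,19); WM=13
i=14 t=11 v=1: DROP (t<13-0); WM=14
i=15 t=20 v=9: → [20,24); WM=14
i=16 t=21 v=7: → [20,25); WM=14
i=17 t=16 v=5: → [11,20); WM=20
i=18 t=26 v=3: → [26,30); WM=20
i=19 t=27 v=3: → [26,31); WM=20
i=20 t=27 v=2: → [26,31); WM=26
i=21 t=27 v=9: → [26,31); WM=26
i=22 t=18 v=7: DROP (t<26-0); WM=26
i=23 t=24 v=1: DROP (t<26-0); WM=26

[1,9)=7 [11,20)=8 [20,25)=9 [26,31)=9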